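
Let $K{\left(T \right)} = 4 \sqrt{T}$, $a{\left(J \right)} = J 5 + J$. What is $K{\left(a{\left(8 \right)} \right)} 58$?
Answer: $928 \sqrt{3} \approx 1607.3$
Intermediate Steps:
$a{\left(J \right)} = 6 J$ ($a{\left(J \right)} = 5 J + J = 6 J$)
$K{\left(a{\left(8 \right)} \right)} 58 = 4 \sqrt{6 \cdot 8} \cdot 58 = 4 \sqrt{48} \cdot 58 = 4 \cdot 4 \sqrt{3} \cdot 58 = 16 \sqrt{3} \cdot 58 = 928 \sqrt{3}$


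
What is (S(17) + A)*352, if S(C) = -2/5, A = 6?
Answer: 9856/5 ≈ 1971.2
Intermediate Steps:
S(C) = -⅖ (S(C) = -2*⅕ = -⅖)
(S(17) + A)*352 = (-⅖ + 6)*352 = (28/5)*352 = 9856/5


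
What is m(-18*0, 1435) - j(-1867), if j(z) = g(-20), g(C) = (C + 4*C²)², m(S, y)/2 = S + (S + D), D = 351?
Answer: -2495698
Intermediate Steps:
m(S, y) = 702 + 4*S (m(S, y) = 2*(S + (S + 351)) = 2*(S + (351 + S)) = 2*(351 + 2*S) = 702 + 4*S)
j(z) = 2496400 (j(z) = (-20)²*(1 + 4*(-20))² = 400*(1 - 80)² = 400*(-79)² = 400*6241 = 2496400)
m(-18*0, 1435) - j(-1867) = (702 + 4*(-18*0)) - 1*2496400 = (702 + 4*0) - 2496400 = (702 + 0) - 2496400 = 702 - 2496400 = -2495698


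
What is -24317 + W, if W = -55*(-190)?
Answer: -13867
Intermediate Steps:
W = 10450
-24317 + W = -24317 + 10450 = -13867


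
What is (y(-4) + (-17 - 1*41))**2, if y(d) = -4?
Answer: 3844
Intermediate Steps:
(y(-4) + (-17 - 1*41))**2 = (-4 + (-17 - 1*41))**2 = (-4 + (-17 - 41))**2 = (-4 - 58)**2 = (-62)**2 = 3844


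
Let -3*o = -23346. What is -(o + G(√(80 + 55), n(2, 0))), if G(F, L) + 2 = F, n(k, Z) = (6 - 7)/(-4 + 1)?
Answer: -7780 - 3*√15 ≈ -7791.6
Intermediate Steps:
n(k, Z) = ⅓ (n(k, Z) = -1/(-3) = -1*(-⅓) = ⅓)
G(F, L) = -2 + F
o = 7782 (o = -⅓*(-23346) = 7782)
-(o + G(√(80 + 55), n(2, 0))) = -(7782 + (-2 + √(80 + 55))) = -(7782 + (-2 + √135)) = -(7782 + (-2 + 3*√15)) = -(7780 + 3*√15) = -7780 - 3*√15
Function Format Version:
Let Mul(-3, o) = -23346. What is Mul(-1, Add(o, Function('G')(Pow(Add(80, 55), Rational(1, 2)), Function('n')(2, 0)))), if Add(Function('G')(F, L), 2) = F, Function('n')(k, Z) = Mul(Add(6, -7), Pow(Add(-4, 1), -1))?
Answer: Add(-7780, Mul(-3, Pow(15, Rational(1, 2)))) ≈ -7791.6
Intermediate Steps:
Function('n')(k, Z) = Rational(1, 3) (Function('n')(k, Z) = Mul(-1, Pow(-3, -1)) = Mul(-1, Rational(-1, 3)) = Rational(1, 3))
Function('G')(F, L) = Add(-2, F)
o = 7782 (o = Mul(Rational(-1, 3), -23346) = 7782)
Mul(-1, Add(o, Function('G')(Pow(Add(80, 55), Rational(1, 2)), Function('n')(2, 0)))) = Mul(-1, Add(7782, Add(-2, Pow(Add(80, 55), Rational(1, 2))))) = Mul(-1, Add(7782, Add(-2, Pow(135, Rational(1, 2))))) = Mul(-1, Add(7782, Add(-2, Mul(3, Pow(15, Rational(1, 2)))))) = Mul(-1, Add(7780, Mul(3, Pow(15, Rational(1, 2))))) = Add(-7780, Mul(-3, Pow(15, Rational(1, 2))))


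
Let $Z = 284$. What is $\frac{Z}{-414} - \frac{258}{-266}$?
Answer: $\frac{7817}{27531} \approx 0.28393$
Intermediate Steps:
$\frac{Z}{-414} - \frac{258}{-266} = \frac{284}{-414} - \frac{258}{-266} = 284 \left(- \frac{1}{414}\right) - - \frac{129}{133} = - \frac{142}{207} + \frac{129}{133} = \frac{7817}{27531}$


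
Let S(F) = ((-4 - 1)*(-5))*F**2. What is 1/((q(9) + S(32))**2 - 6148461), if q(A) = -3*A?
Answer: 1/647829868 ≈ 1.5436e-9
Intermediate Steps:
S(F) = 25*F**2 (S(F) = (-5*(-5))*F**2 = 25*F**2)
1/((q(9) + S(32))**2 - 6148461) = 1/((-3*9 + 25*32**2)**2 - 6148461) = 1/((-27 + 25*1024)**2 - 6148461) = 1/((-27 + 25600)**2 - 6148461) = 1/(25573**2 - 6148461) = 1/(653978329 - 6148461) = 1/647829868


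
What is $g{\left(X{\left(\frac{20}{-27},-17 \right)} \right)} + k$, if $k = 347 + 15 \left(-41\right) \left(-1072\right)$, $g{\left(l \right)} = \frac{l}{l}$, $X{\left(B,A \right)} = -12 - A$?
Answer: $659628$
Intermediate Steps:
$g{\left(l \right)} = 1$
$k = 659627$ ($k = 347 - -659280 = 347 + 659280 = 659627$)
$g{\left(X{\left(\frac{20}{-27},-17 \right)} \right)} + k = 1 + 659627 = 659628$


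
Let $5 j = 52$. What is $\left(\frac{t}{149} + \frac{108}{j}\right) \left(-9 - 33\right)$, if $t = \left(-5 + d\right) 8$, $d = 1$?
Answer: $- \frac{827358}{1937} \approx -427.13$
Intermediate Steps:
$j = \frac{52}{5}$ ($j = \frac{1}{5} \cdot 52 = \frac{52}{5} \approx 10.4$)
$t = -32$ ($t = \left(-5 + 1\right) 8 = \left(-4\right) 8 = -32$)
$\left(\frac{t}{149} + \frac{108}{j}\right) \left(-9 - 33\right) = \left(- \frac{32}{149} + \frac{108}{\frac{52}{5}}\right) \left(-9 - 33\right) = \left(\left(-32\right) \frac{1}{149} + 108 \cdot \frac{5}{52}\right) \left(-9 - 33\right) = \left(- \frac{32}{149} + \frac{135}{13}\right) \left(-42\right) = \frac{19699}{1937} \left(-42\right) = - \frac{827358}{1937}$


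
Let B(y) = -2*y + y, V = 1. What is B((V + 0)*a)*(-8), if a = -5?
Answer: -40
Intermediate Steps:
B(y) = -y
B((V + 0)*a)*(-8) = -(1 + 0)*(-5)*(-8) = -(-5)*(-8) = -1*(-5)*(-8) = 5*(-8) = -40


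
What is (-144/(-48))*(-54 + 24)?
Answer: -90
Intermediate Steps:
(-144/(-48))*(-54 + 24) = -144*(-1/48)*(-30) = 3*(-30) = -90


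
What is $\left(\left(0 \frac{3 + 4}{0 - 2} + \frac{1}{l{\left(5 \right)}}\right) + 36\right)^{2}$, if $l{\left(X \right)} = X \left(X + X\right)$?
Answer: $\frac{3243601}{2500} \approx 1297.4$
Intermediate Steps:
$l{\left(X \right)} = 2 X^{2}$ ($l{\left(X \right)} = X 2 X = 2 X^{2}$)
$\left(\left(0 \frac{3 + 4}{0 - 2} + \frac{1}{l{\left(5 \right)}}\right) + 36\right)^{2} = \left(\left(0 \frac{3 + 4}{0 - 2} + \frac{1}{2 \cdot 5^{2}}\right) + 36\right)^{2} = \left(\left(0 \frac{7}{-2} + \frac{1}{2 \cdot 25}\right) + 36\right)^{2} = \left(\left(0 \cdot 7 \left(- \frac{1}{2}\right) + \frac{1}{50}\right) + 36\right)^{2} = \left(\left(0 \left(- \frac{7}{2}\right) + \frac{1}{50}\right) + 36\right)^{2} = \left(\left(0 + \frac{1}{50}\right) + 36\right)^{2} = \left(\frac{1}{50} + 36\right)^{2} = \left(\frac{1801}{50}\right)^{2} = \frac{3243601}{2500}$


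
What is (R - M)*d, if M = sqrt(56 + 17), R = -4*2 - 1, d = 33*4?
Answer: -1188 - 132*sqrt(73) ≈ -2315.8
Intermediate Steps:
d = 132
R = -9 (R = -8 - 1 = -9)
M = sqrt(73) ≈ 8.5440
(R - M)*d = (-9 - sqrt(73))*132 = -1188 - 132*sqrt(73)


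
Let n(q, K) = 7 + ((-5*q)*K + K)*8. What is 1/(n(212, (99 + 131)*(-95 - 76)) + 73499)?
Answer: 1/333277266 ≈ 3.0005e-9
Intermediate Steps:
n(q, K) = 7 + 8*K - 40*K*q (n(q, K) = 7 + (-5*K*q + K)*8 = 7 + (K - 5*K*q)*8 = 7 + (8*K - 40*K*q) = 7 + 8*K - 40*K*q)
1/(n(212, (99 + 131)*(-95 - 76)) + 73499) = 1/((7 + 8*((99 + 131)*(-95 - 76)) - 40*(99 + 131)*(-95 - 76)*212) + 73499) = 1/((7 + 8*(230*(-171)) - 40*230*(-171)*212) + 73499) = 1/((7 + 8*(-39330) - 40*(-39330)*212) + 73499) = 1/((7 - 314640 + 333518400) + 73499) = 1/(333203767 + 73499) = 1/333277266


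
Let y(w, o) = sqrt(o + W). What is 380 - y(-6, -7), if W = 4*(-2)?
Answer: 380 - I*sqrt(15) ≈ 380.0 - 3.873*I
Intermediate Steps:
W = -8
y(w, o) = sqrt(-8 + o) (y(w, o) = sqrt(o - 8) = sqrt(-8 + o))
380 - y(-6, -7) = 380 - sqrt(-8 - 7) = 380 - sqrt(-15) = 380 - I*sqrt(15)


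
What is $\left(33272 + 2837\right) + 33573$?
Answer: $69682$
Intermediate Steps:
$\left(33272 + 2837\right) + 33573 = 36109 + 33573 = 69682$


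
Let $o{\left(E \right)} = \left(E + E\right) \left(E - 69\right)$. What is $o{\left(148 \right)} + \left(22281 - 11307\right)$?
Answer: $34358$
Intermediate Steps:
$o{\left(E \right)} = 2 E \left(-69 + E\right)$
$o{\left(148 \right)} + \left(22281 - 11307\right) = 2 \cdot 148 \left(-69 + 148\right) + \left(22281 - 11307\right) = 2 \cdot 148 \cdot 79 + 10974 = 23384 + 10974 = 34358$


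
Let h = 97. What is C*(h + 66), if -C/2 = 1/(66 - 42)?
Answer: -163/12 ≈ -13.583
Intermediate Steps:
C = -1/12 (C = -2/(66 - 42) = -2/24 = -2*1/24 = -1/12 ≈ -0.083333)
C*(h + 66) = -(97 + 66)/12 = -1/12*163 = -163/12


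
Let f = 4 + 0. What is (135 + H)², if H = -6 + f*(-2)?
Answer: 14641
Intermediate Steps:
f = 4
H = -14 (H = -6 + 4*(-2) = -6 - 8 = -14)
(135 + H)² = (135 - 14)² = 121² = 14641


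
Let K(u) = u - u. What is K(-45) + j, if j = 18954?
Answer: 18954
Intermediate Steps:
K(u) = 0
K(-45) + j = 0 + 18954 = 18954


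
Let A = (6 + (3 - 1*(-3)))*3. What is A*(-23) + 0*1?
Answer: -828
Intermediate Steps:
A = 36 (A = (6 + (3 + 3))*3 = (6 + 6)*3 = 12*3 = 36)
A*(-23) + 0*1 = 36*(-23) + 0*1 = -828 + 0 = -828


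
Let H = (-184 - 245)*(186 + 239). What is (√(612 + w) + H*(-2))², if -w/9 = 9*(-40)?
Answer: 132969626352 + 4375800*√107 ≈ 1.3301e+11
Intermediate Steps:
H = -182325 (H = -429*425 = -182325)
w = 3240 (w = -81*(-40) = -9*(-360) = 3240)
(√(612 + w) + H*(-2))² = (√(612 + 3240) - 182325*(-2))² = (√3852 + 364650)² = (6*√107 + 364650)² = (364650 + 6*√107)²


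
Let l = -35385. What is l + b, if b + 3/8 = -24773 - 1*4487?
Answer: -517163/8 ≈ -64645.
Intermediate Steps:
b = -234083/8 (b = -3/8 + (-24773 - 1*4487) = -3/8 + (-24773 - 4487) = -3/8 - 29260 = -234083/8 ≈ -29260.)
l + b = -35385 - 234083/8 = -517163/8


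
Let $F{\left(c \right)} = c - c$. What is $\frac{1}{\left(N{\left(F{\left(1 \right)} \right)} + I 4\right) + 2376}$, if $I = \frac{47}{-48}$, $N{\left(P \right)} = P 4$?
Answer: $\frac{12}{28465} \approx 0.00042157$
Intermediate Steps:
$F{\left(c \right)} = 0$
$N{\left(P \right)} = 4 P$
$I = - \frac{47}{48}$ ($I = 47 \left(- \frac{1}{48}\right) = - \frac{47}{48} \approx -0.97917$)
$\frac{1}{\left(N{\left(F{\left(1 \right)} \right)} + I 4\right) + 2376} = \frac{1}{\left(4 \cdot 0 - \frac{47}{12}\right) + 2376} = \frac{1}{\left(0 - \frac{47}{12}\right) + 2376} = \frac{1}{- \frac{47}{12} + 2376} = \frac{1}{\frac{28465}{12}} = \frac{12}{28465}$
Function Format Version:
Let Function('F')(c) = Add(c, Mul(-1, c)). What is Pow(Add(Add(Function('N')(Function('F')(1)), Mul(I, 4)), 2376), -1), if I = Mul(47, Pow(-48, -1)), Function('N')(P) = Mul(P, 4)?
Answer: Rational(12, 28465) ≈ 0.00042157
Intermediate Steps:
Function('F')(c) = 0
Function('N')(P) = Mul(4, P)
I = Rational(-47, 48) (I = Mul(47, Rational(-1, 48)) = Rational(-47, 48) ≈ -0.97917)
Pow(Add(Add(Function('N')(Function('F')(1)), Mul(I, 4)), 2376), -1) = Pow(Add(Add(Mul(4, 0), Mul(Rational(-47, 48), 4)), 2376), -1) = Pow(Add(Add(0, Rational(-47, 12)), 2376), -1) = Pow(Add(Rational(-47, 12), 2376), -1) = Pow(Rational(28465, 12), -1) = Rational(12, 28465)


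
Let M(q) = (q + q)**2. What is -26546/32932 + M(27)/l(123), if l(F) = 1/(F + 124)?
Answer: 11859656159/16466 ≈ 7.2025e+5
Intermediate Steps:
l(F) = 1/(124 + F)
M(q) = 4*q**2 (M(q) = (2*q)**2 = 4*q**2)
-26546/32932 + M(27)/l(123) = -26546/32932 + (4*27**2)/(1/(124 + 123)) = -26546*1/32932 + (4*729)/(1/247) = -13273/16466 + 2916/(1/247) = -13273/16466 + 2916*247 = -13273/16466 + 720252 = 11859656159/16466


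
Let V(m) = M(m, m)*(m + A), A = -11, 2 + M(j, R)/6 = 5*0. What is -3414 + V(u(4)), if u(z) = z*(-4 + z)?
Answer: -3282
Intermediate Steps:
M(j, R) = -12 (M(j, R) = -12 + 6*(5*0) = -12 + 6*0 = -12 + 0 = -12)
V(m) = 132 - 12*m (V(m) = -12*(m - 11) = -12*(-11 + m) = 132 - 12*m)
-3414 + V(u(4)) = -3414 + (132 - 48*(-4 + 4)) = -3414 + (132 - 48*0) = -3414 + (132 - 12*0) = -3414 + (132 + 0) = -3414 + 132 = -3282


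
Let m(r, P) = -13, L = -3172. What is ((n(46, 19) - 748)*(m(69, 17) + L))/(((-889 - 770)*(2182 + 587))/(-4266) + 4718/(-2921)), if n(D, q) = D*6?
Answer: 537697680/384577 ≈ 1398.2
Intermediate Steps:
n(D, q) = 6*D
((n(46, 19) - 748)*(m(69, 17) + L))/(((-889 - 770)*(2182 + 587))/(-4266) + 4718/(-2921)) = ((6*46 - 748)*(-13 - 3172))/(((-889 - 770)*(2182 + 587))/(-4266) + 4718/(-2921)) = ((276 - 748)*(-3185))/(-1659*2769*(-1/4266) + 4718*(-1/2921)) = (-472*(-3185))/(-4593771*(-1/4266) - 4718/2921) = 1503320/(6461/6 - 4718/2921) = 1503320/(18844273/17526) = 1503320*(17526/18844273) = 537697680/384577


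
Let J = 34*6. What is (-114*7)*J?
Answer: -162792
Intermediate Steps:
J = 204
(-114*7)*J = -114*7*204 = -798*204 = -162792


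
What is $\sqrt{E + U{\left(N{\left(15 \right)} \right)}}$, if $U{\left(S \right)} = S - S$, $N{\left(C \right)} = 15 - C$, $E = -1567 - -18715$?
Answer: $2 \sqrt{4287} \approx 130.95$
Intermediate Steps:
$E = 17148$ ($E = -1567 + 18715 = 17148$)
$U{\left(S \right)} = 0$
$\sqrt{E + U{\left(N{\left(15 \right)} \right)}} = \sqrt{17148 + 0} = \sqrt{17148} = 2 \sqrt{4287}$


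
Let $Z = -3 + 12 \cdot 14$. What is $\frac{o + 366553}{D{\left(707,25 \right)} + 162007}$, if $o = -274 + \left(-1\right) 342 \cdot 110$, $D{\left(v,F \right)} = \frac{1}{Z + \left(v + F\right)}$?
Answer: $\frac{294807123}{145320280} \approx 2.0287$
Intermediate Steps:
$Z = 165$ ($Z = -3 + 168 = 165$)
$D{\left(v,F \right)} = \frac{1}{165 + F + v}$ ($D{\left(v,F \right)} = \frac{1}{165 + \left(v + F\right)} = \frac{1}{165 + \left(F + v\right)} = \frac{1}{165 + F + v}$)
$o = -37894$ ($o = -274 - 37620 = -37894$)
$\frac{o + 366553}{D{\left(707,25 \right)} + 162007} = \frac{-37894 + 366553}{\frac{1}{165 + 25 + 707} + 162007} = \frac{328659}{\frac{1}{897} + 162007} = \frac{328659}{\frac{145320280}{897}} = 328659 \cdot \frac{897}{145320280} = \frac{294807123}{145320280}$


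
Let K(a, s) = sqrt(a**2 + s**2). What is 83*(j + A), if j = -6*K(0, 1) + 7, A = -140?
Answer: -11537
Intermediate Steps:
j = 1 (j = -6*sqrt(0**2 + 1**2) + 7 = -6*sqrt(0 + 1) + 7 = -6*sqrt(1) + 7 = -6*1 + 7 = -6 + 7 = 1)
83*(j + A) = 83*(1 - 140) = 83*(-139) = -11537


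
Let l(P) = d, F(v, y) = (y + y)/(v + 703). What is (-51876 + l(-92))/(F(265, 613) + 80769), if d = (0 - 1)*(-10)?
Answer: -25103144/39092809 ≈ -0.64214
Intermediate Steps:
F(v, y) = 2*y/(703 + v) (F(v, y) = (2*y)/(703 + v) = 2*y/(703 + v))
d = 10 (d = -1*(-10) = 10)
l(P) = 10
(-51876 + l(-92))/(F(265, 613) + 80769) = (-51876 + 10)/(2*613/(703 + 265) + 80769) = -51866/(2*613/968 + 80769) = -51866/(2*613*(1/968) + 80769) = -51866/(613/484 + 80769) = -51866/39092809/484 = -51866*484/39092809 = -25103144/39092809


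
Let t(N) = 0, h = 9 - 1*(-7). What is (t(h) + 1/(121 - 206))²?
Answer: 1/7225 ≈ 0.00013841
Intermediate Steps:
h = 16 (h = 9 + 7 = 16)
(t(h) + 1/(121 - 206))² = (0 + 1/(121 - 206))² = (0 + 1/(-85))² = (0 - 1/85)² = (-1/85)² = 1/7225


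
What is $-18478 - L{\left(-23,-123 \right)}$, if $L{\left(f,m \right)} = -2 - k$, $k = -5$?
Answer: $-18481$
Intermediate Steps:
$L{\left(f,m \right)} = 3$ ($L{\left(f,m \right)} = -2 - -5 = -2 + 5 = 3$)
$-18478 - L{\left(-23,-123 \right)} = -18478 - 3 = -18481$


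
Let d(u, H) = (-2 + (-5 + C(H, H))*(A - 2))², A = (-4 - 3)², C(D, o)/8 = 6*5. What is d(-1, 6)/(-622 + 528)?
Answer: -121947849/94 ≈ -1.2973e+6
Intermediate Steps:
C(D, o) = 240 (C(D, o) = 8*(6*5) = 8*30 = 240)
A = 49 (A = (-7)² = 49)
d(u, H) = 121947849 (d(u, H) = (-2 + (-5 + 240)*(49 - 2))² = (-2 + 235*47)² = (-2 + 11045)² = 11043² = 121947849)
d(-1, 6)/(-622 + 528) = 121947849/(-622 + 528) = 121947849/(-94) = -1/94*121947849 = -121947849/94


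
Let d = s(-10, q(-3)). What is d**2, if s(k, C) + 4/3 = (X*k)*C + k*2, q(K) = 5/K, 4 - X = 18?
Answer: 583696/9 ≈ 64855.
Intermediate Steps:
X = -14 (X = 4 - 1*18 = 4 - 18 = -14)
s(k, C) = -4/3 + 2*k - 14*C*k (s(k, C) = -4/3 + ((-14*k)*C + k*2) = -4/3 + (-14*C*k + 2*k) = -4/3 + (2*k - 14*C*k) = -4/3 + 2*k - 14*C*k)
d = -764/3 (d = -4/3 + 2*(-10) - 14*5/(-3)*(-10) = -4/3 - 20 - 14*5*(-1/3)*(-10) = -4/3 - 20 - 14*(-5/3)*(-10) = -4/3 - 20 - 700/3 = -764/3 ≈ -254.67)
d**2 = (-764/3)**2 = 583696/9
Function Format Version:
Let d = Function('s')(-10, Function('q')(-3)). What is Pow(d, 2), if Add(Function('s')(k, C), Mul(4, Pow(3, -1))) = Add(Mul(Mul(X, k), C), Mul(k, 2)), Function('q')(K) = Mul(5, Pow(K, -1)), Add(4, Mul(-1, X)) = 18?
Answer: Rational(583696, 9) ≈ 64855.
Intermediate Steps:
X = -14 (X = Add(4, Mul(-1, 18)) = Add(4, -18) = -14)
Function('s')(k, C) = Add(Rational(-4, 3), Mul(2, k), Mul(-14, C, k)) (Function('s')(k, C) = Add(Rational(-4, 3), Add(Mul(Mul(-14, k), C), Mul(k, 2))) = Add(Rational(-4, 3), Add(Mul(-14, C, k), Mul(2, k))) = Add(Rational(-4, 3), Add(Mul(2, k), Mul(-14, C, k))) = Add(Rational(-4, 3), Mul(2, k), Mul(-14, C, k)))
d = Rational(-764, 3) (d = Add(Rational(-4, 3), Mul(2, -10), Mul(-14, Mul(5, Pow(-3, -1)), -10)) = Add(Rational(-4, 3), -20, Mul(-14, Mul(5, Rational(-1, 3)), -10)) = Add(Rational(-4, 3), -20, Mul(-14, Rational(-5, 3), -10)) = Add(Rational(-4, 3), -20, Rational(-700, 3)) = Rational(-764, 3) ≈ -254.67)
Pow(d, 2) = Pow(Rational(-764, 3), 2) = Rational(583696, 9)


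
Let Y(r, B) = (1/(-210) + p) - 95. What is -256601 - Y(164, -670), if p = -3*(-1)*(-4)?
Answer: -53863739/210 ≈ -2.5649e+5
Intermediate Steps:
p = -12 (p = 3*(-4) = -12)
Y(r, B) = -22471/210 (Y(r, B) = (1/(-210) - 12) - 95 = (-1/210 - 12) - 95 = -2521/210 - 95 = -22471/210)
-256601 - Y(164, -670) = -256601 - 1*(-22471/210) = -256601 + 22471/210 = -53863739/210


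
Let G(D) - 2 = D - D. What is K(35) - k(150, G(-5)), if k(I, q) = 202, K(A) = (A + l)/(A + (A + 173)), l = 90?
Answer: -48961/243 ≈ -201.49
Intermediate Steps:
G(D) = 2 (G(D) = 2 + (D - D) = 2 + 0 = 2)
K(A) = (90 + A)/(173 + 2*A) (K(A) = (A + 90)/(A + (A + 173)) = (90 + A)/(A + (173 + A)) = (90 + A)/(173 + 2*A))
K(35) - k(150, G(-5)) = (90 + 35)/(173 + 2*35) - 1*202 = 125/(173 + 70) - 202 = 125/243 - 202 = -48961/243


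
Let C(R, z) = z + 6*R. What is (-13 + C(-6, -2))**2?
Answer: 2601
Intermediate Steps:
(-13 + C(-6, -2))**2 = (-13 + (-2 + 6*(-6)))**2 = (-13 + (-2 - 36))**2 = (-13 - 38)**2 = (-51)**2 = 2601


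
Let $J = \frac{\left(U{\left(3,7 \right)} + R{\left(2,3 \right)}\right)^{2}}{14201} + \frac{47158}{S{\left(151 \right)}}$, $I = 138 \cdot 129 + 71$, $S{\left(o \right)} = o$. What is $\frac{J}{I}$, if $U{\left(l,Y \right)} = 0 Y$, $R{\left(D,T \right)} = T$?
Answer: $\frac{669692117}{38325985423} \approx 0.017474$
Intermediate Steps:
$I = 17873$ ($I = 17802 + 71 = 17873$)
$U{\left(l,Y \right)} = 0$
$J = \frac{669692117}{2144351}$ ($J = \frac{\left(0 + 3\right)^{2}}{14201} + \frac{47158}{151} = 3^{2} \cdot \frac{1}{14201} + 47158 \cdot \frac{1}{151} = 9 \cdot \frac{1}{14201} + \frac{47158}{151} = \frac{9}{14201} + \frac{47158}{151} = \frac{669692117}{2144351} \approx 312.31$)
$\frac{J}{I} = \frac{669692117}{2144351 \cdot 17873} = \frac{669692117}{2144351} \cdot \frac{1}{17873} = \frac{669692117}{38325985423}$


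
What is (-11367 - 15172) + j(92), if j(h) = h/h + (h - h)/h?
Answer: -26538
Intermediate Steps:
j(h) = 1 (j(h) = 1 + 0/h = 1 + 0 = 1)
(-11367 - 15172) + j(92) = (-11367 - 15172) + 1 = -26539 + 1 = -26538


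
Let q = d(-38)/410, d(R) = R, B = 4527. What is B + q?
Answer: 928016/205 ≈ 4526.9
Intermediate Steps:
q = -19/205 (q = -38/410 = -38*1/410 = -19/205 ≈ -0.092683)
B + q = 4527 - 19/205 = 928016/205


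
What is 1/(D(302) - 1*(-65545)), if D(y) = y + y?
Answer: 1/66149 ≈ 1.5117e-5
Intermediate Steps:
D(y) = 2*y
1/(D(302) - 1*(-65545)) = 1/(2*302 - 1*(-65545)) = 1/(604 + 65545) = 1/66149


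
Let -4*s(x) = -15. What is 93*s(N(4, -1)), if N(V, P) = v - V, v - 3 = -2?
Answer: 1395/4 ≈ 348.75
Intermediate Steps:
v = 1 (v = 3 - 2 = 1)
N(V, P) = 1 - V
s(x) = 15/4 (s(x) = -¼*(-15) = 15/4)
93*s(N(4, -1)) = 93*(15/4) = 1395/4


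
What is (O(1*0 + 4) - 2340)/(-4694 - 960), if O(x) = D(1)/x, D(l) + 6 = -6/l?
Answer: 213/514 ≈ 0.41440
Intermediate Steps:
D(l) = -6 - 6/l
O(x) = -12/x (O(x) = (-6 - 6/1)/x = (-6 - 6*1)/x = (-6 - 6)/x = -12/x)
(O(1*0 + 4) - 2340)/(-4694 - 960) = (-12/(1*0 + 4) - 2340)/(-4694 - 960) = (-12/(0 + 4) - 2340)/(-5654) = (-12/4 - 2340)*(-1/5654) = (-12*¼ - 2340)*(-1/5654) = (-3 - 2340)*(-1/5654) = -2343*(-1/5654) = 213/514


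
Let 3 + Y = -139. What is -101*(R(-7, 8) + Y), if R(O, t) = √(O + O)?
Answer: 14342 - 101*I*√14 ≈ 14342.0 - 377.91*I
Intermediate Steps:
Y = -142 (Y = -3 - 139 = -142)
R(O, t) = √2*√O (R(O, t) = √(2*O) = √2*√O)
-101*(R(-7, 8) + Y) = -101*(√2*√(-7) - 142) = -101*(√2*(I*√7) - 142) = -101*(I*√14 - 142) = -101*(-142 + I*√14) = 14342 - 101*I*√14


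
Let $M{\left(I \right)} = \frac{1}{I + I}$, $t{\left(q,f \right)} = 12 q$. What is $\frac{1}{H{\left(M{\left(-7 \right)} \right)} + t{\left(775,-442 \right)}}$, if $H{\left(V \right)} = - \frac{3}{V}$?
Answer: $\frac{1}{9342} \approx 0.00010704$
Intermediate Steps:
$M{\left(I \right)} = \frac{1}{2 I}$
$\frac{1}{H{\left(M{\left(-7 \right)} \right)} + t{\left(775,-442 \right)}} = \frac{1}{- \frac{3}{\frac{1}{2} \frac{1}{-7}} + 12 \cdot 775} = \frac{1}{- \frac{3}{\frac{1}{2} \left(- \frac{1}{7}\right)} + 9300} = \frac{1}{- \frac{3}{- \frac{1}{14}} + 9300} = \frac{1}{\left(-3\right) \left(-14\right) + 9300} = \frac{1}{42 + 9300} = \frac{1}{9342}$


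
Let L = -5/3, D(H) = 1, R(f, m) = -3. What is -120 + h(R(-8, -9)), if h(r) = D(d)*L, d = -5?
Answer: -365/3 ≈ -121.67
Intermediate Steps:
L = -5/3 (L = -5*⅓ = -5/3 ≈ -1.6667)
h(r) = -5/3 (h(r) = 1*(-5/3) = -5/3)
-120 + h(R(-8, -9)) = -120 - 5/3 = -365/3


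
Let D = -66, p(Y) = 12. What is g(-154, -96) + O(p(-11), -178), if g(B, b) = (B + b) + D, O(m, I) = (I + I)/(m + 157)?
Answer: -53760/169 ≈ -318.11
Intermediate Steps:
O(m, I) = 2*I/(157 + m) (O(m, I) = (2*I)/(157 + m) = 2*I/(157 + m))
g(B, b) = -66 + B + b (g(B, b) = (B + b) - 66 = -66 + B + b)
g(-154, -96) + O(p(-11), -178) = (-66 - 154 - 96) + 2*(-178)/(157 + 12) = -316 + 2*(-178)/169 = -316 + 2*(-178)*(1/169) = -316 - 356/169 = -53760/169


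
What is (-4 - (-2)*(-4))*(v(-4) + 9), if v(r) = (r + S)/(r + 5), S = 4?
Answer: -108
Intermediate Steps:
v(r) = (4 + r)/(5 + r) (v(r) = (r + 4)/(r + 5) = (4 + r)/(5 + r))
(-4 - (-2)*(-4))*(v(-4) + 9) = (-4 - (-2)*(-4))*((4 - 4)/(5 - 4) + 9) = (-4 - 1*8)*(0/1 + 9) = (-4 - 8)*(1*0 + 9) = -12*(0 + 9) = -12*9 = -108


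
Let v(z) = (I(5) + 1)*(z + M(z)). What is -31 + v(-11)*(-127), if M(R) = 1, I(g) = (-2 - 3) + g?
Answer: 1239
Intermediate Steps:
I(g) = -5 + g
v(z) = 1 + z (v(z) = ((-5 + 5) + 1)*(z + 1) = (0 + 1)*(1 + z) = 1*(1 + z) = 1 + z)
-31 + v(-11)*(-127) = -31 + (1 - 11)*(-127) = -31 - 10*(-127) = -31 + 1270 = 1239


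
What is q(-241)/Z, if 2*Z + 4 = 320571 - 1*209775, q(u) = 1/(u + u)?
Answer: -1/26700872 ≈ -3.7452e-8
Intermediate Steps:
q(u) = 1/(2*u)
Z = 55396 (Z = -2 + (320571 - 1*209775)/2 = -2 + (320571 - 209775)/2 = -2 + (1/2)*110796 = -2 + 55398 = 55396)
q(-241)/Z = ((1/2)/(-241))/55396 = ((1/2)*(-1/241))*(1/55396) = -1/482*1/55396 = -1/26700872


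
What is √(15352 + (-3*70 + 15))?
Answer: √15157 ≈ 123.11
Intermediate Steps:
√(15352 + (-3*70 + 15)) = √(15352 + (-210 + 15)) = √(15352 - 195) = √15157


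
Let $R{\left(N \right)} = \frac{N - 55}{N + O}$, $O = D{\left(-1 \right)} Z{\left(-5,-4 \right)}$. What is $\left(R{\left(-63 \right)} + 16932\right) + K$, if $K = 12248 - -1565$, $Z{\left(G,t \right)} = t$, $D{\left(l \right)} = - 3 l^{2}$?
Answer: $\frac{1568113}{51} \approx 30747.0$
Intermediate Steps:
$K = 13813$ ($K = 12248 + 1565 = 13813$)
$O = 12$ ($O = - 3 \left(-1\right)^{2} \left(-4\right) = \left(-3\right) 1 \left(-4\right) = \left(-3\right) \left(-4\right) = 12$)
$R{\left(N \right)} = \frac{-55 + N}{12 + N}$ ($R{\left(N \right)} = \frac{N - 55}{N + 12} = \frac{-55 + N}{12 + N}$)
$\left(R{\left(-63 \right)} + 16932\right) + K = \left(\frac{-55 - 63}{12 - 63} + 16932\right) + 13813 = \left(\frac{1}{-51} \left(-118\right) + 16932\right) + 13813 = \left(\left(- \frac{1}{51}\right) \left(-118\right) + 16932\right) + 13813 = \left(\frac{118}{51} + 16932\right) + 13813 = \frac{863650}{51} + 13813 = \frac{1568113}{51}$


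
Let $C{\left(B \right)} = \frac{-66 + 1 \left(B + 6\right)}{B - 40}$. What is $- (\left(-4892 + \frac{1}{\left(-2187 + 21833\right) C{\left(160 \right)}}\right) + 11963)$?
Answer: $- \frac{347292168}{49115} \approx -7071.0$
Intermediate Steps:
$C{\left(B \right)} = \frac{-60 + B}{-40 + B}$ ($C{\left(B \right)} = \frac{-66 + 1 \left(6 + B\right)}{-40 + B} = \frac{-66 + \left(6 + B\right)}{-40 + B} = \frac{-60 + B}{-40 + B}$)
$- (\left(-4892 + \frac{1}{\left(-2187 + 21833\right) C{\left(160 \right)}}\right) + 11963) = - (\left(-4892 + \frac{1}{\left(-2187 + 21833\right) \frac{-60 + 160}{-40 + 160}}\right) + 11963) = - (\left(-4892 + \frac{1}{19646 \cdot \frac{1}{120} \cdot 100}\right) + 11963) = - (\left(-4892 + \frac{1}{19646 \cdot \frac{5}{6}}\right) + 11963) = - (\left(-4892 + \frac{1}{19646} \cdot \frac{6}{5}\right) + 11963) = - (\left(-4892 + \frac{3}{49115}\right) + 11963) = - (- \frac{240270577}{49115} + 11963) = \left(-1\right) \frac{347292168}{49115} = - \frac{347292168}{49115}$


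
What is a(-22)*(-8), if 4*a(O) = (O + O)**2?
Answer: -3872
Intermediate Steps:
a(O) = O**2 (a(O) = (O + O)**2/4 = (2*O)**2/4 = (4*O**2)/4 = O**2)
a(-22)*(-8) = (-22)**2*(-8) = 484*(-8) = -3872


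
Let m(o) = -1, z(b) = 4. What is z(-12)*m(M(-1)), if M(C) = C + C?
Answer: -4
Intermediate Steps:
M(C) = 2*C
z(-12)*m(M(-1)) = 4*(-1) = -4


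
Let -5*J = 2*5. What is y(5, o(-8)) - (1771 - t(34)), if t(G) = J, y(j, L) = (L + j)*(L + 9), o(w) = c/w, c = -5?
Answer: -110007/64 ≈ -1718.9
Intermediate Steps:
o(w) = -5/w
y(j, L) = (9 + L)*(L + j) (y(j, L) = (L + j)*(9 + L) = (9 + L)*(L + j))
J = -2 (J = -2*5/5 = -⅕*10 = -2)
t(G) = -2
y(5, o(-8)) - (1771 - t(34)) = ((-5/(-8))² + 9*(-5/(-8)) + 9*5 - 5/(-8)*5) - (1771 - 1*(-2)) = ((-5*(-⅛))² + 9*(-5*(-⅛)) + 45 - 5*(-⅛)*5) - (1771 + 2) = ((5/8)² + 9*(5/8) + 45 + (5/8)*5) - 1*1773 = (25/64 + 45/8 + 45 + 25/8) - 1773 = 3465/64 - 1773 = -110007/64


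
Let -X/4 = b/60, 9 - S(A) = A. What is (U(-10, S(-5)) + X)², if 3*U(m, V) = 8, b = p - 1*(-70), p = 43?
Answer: 5329/225 ≈ 23.684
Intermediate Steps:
S(A) = 9 - A
b = 113 (b = 43 - 1*(-70) = 43 + 70 = 113)
U(m, V) = 8/3 (U(m, V) = (⅓)*8 = 8/3)
X = -113/15 (X = -452/60 = -4*113/60 = -113/15 ≈ -7.5333)
(U(-10, S(-5)) + X)² = (8/3 - 113/15)² = (-73/15)² = 5329/225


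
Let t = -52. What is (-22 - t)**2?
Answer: 900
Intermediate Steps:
(-22 - t)**2 = (-22 - 1*(-52))**2 = (-22 + 52)**2 = 30**2 = 900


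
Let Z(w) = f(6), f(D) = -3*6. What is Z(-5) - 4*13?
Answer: -70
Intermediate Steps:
f(D) = -18
Z(w) = -18
Z(-5) - 4*13 = -18 - 4*13 = -18 - 52 = -70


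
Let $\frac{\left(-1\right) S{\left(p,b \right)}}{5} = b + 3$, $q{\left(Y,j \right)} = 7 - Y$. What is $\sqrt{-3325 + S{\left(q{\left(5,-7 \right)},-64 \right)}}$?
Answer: $2 i \sqrt{755} \approx 54.955 i$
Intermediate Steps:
$S{\left(p,b \right)} = -15 - 5 b$ ($S{\left(p,b \right)} = - 5 \left(b + 3\right) = - 5 \left(3 + b\right) = -15 - 5 b$)
$\sqrt{-3325 + S{\left(q{\left(5,-7 \right)},-64 \right)}} = \sqrt{-3325 - -305} = \sqrt{-3325 + \left(-15 + 320\right)} = \sqrt{-3325 + 305} = \sqrt{-3020} = 2 i \sqrt{755}$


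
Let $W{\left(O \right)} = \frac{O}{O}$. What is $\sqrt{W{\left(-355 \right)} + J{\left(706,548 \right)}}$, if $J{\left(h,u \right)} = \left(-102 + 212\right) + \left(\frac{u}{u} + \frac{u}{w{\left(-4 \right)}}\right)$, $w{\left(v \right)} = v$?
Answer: $5 i \approx 5.0 i$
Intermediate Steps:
$W{\left(O \right)} = 1$
$J{\left(h,u \right)} = 111 - \frac{u}{4}$ ($J{\left(h,u \right)} = \left(-102 + 212\right) + \left(\frac{u}{u} + \frac{u}{-4}\right) = 110 + \left(1 + u \left(- \frac{1}{4}\right)\right) = 110 - \left(-1 + \frac{u}{4}\right) = 111 - \frac{u}{4}$)
$\sqrt{W{\left(-355 \right)} + J{\left(706,548 \right)}} = \sqrt{1 + \left(111 - 137\right)} = \sqrt{1 - 26} = \sqrt{-25} = 5 i$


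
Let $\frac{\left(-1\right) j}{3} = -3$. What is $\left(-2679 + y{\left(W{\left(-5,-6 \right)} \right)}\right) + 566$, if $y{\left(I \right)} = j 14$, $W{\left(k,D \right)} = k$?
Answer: $-1987$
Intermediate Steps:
$j = 9$ ($j = \left(-3\right) \left(-3\right) = 9$)
$y{\left(I \right)} = 126$ ($y{\left(I \right)} = 9 \cdot 14 = 126$)
$\left(-2679 + y{\left(W{\left(-5,-6 \right)} \right)}\right) + 566 = \left(-2679 + 126\right) + 566 = -2553 + 566 = -1987$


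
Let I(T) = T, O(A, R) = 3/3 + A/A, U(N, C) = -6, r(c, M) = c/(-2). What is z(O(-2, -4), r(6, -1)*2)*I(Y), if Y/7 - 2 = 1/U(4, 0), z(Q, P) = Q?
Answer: 77/3 ≈ 25.667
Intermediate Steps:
r(c, M) = -c/2 (r(c, M) = c*(-½) = -c/2)
O(A, R) = 2 (O(A, R) = 3*(⅓) + 1 = 1 + 1 = 2)
Y = 77/6 (Y = 14 + 7/(-6) = 14 + 7*(-⅙) = 14 - 7/6 = 77/6 ≈ 12.833)
z(O(-2, -4), r(6, -1)*2)*I(Y) = 2*(77/6) = 77/3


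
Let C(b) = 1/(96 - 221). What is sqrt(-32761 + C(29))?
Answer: 21*I*sqrt(46430)/25 ≈ 181.0*I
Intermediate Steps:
C(b) = -1/125 (C(b) = 1/(-125) = -1/125)
sqrt(-32761 + C(29)) = sqrt(-32761 - 1/125) = sqrt(-4095126/125) = 21*I*sqrt(46430)/25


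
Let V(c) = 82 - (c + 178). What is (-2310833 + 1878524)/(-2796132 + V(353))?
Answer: 432309/2796581 ≈ 0.15458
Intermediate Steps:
V(c) = -96 - c (V(c) = 82 - (178 + c) = 82 + (-178 - c) = -96 - c)
(-2310833 + 1878524)/(-2796132 + V(353)) = (-2310833 + 1878524)/(-2796132 + (-96 - 1*353)) = -432309/(-2796132 + (-96 - 353)) = -432309/(-2796132 - 449) = -432309/(-2796581) = -432309*(-1/2796581) = 432309/2796581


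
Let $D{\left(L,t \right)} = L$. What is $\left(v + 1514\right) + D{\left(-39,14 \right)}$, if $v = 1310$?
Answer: $2785$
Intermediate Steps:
$\left(v + 1514\right) + D{\left(-39,14 \right)} = \left(1310 + 1514\right) - 39 = 2824 - 39 = 2785$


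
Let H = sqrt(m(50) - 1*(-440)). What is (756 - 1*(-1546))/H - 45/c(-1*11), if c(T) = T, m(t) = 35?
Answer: 45/11 + 2302*sqrt(19)/95 ≈ 109.71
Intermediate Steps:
H = 5*sqrt(19) (H = sqrt(35 - 1*(-440)) = sqrt(35 + 440) = sqrt(475) = 5*sqrt(19) ≈ 21.794)
(756 - 1*(-1546))/H - 45/c(-1*11) = (756 - 1*(-1546))/((5*sqrt(19))) - 45/((-1*11)) = (756 + 1546)*(sqrt(19)/95) - 45/(-11) = 2302*(sqrt(19)/95) - 45*(-1/11) = 2302*sqrt(19)/95 + 45/11 = 45/11 + 2302*sqrt(19)/95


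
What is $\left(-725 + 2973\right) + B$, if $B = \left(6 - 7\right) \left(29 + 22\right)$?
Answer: $2197$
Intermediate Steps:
$B = -51$ ($B = \left(-1\right) 51 = -51$)
$\left(-725 + 2973\right) + B = \left(-725 + 2973\right) - 51 = 2248 - 51 = 2197$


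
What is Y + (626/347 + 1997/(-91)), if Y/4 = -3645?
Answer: -461028653/31577 ≈ -14600.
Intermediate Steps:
Y = -14580 (Y = 4*(-3645) = -14580)
Y + (626/347 + 1997/(-91)) = -14580 + (626/347 + 1997/(-91)) = -14580 + (626*(1/347) + 1997*(-1/91)) = -14580 + (626/347 - 1997/91) = -14580 - 635993/31577 = -461028653/31577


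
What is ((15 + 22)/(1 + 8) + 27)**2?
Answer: 78400/81 ≈ 967.90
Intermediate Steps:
((15 + 22)/(1 + 8) + 27)**2 = (37/9 + 27)**2 = (280/9)**2 = 78400/81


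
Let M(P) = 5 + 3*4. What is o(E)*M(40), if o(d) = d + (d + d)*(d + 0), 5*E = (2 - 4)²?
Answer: 884/25 ≈ 35.360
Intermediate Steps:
E = ⅘ (E = (2 - 4)²/5 = (⅕)*(-2)² = (⅕)*4 = ⅘ ≈ 0.80000)
M(P) = 17 (M(P) = 5 + 12 = 17)
o(d) = d + 2*d² (o(d) = d + (2*d)*d = d + 2*d²)
o(E)*M(40) = (4*(1 + 2*(⅘))/5)*17 = (4*(1 + 8/5)/5)*17 = ((⅘)*(13/5))*17 = (52/25)*17 = 884/25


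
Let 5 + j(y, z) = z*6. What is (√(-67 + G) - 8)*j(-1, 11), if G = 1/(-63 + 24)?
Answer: -488 + 61*I*√101946/39 ≈ -488.0 + 499.4*I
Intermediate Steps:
j(y, z) = -5 + 6*z (j(y, z) = -5 + z*6 = -5 + 6*z)
G = -1/39 (G = 1/(-39) = -1/39 ≈ -0.025641)
(√(-67 + G) - 8)*j(-1, 11) = (√(-67 - 1/39) - 8)*(-5 + 6*11) = (√(-2614/39) - 8)*(-5 + 66) = (I*√101946/39 - 8)*61 = (-8 + I*√101946/39)*61 = -488 + 61*I*√101946/39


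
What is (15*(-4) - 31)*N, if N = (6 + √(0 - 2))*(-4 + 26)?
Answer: -12012 - 2002*I*√2 ≈ -12012.0 - 2831.3*I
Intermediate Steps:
N = 132 + 22*I*√2 (N = (6 + √(-2))*22 = (6 + I*√2)*22 = 132 + 22*I*√2 ≈ 132.0 + 31.113*I)
(15*(-4) - 31)*N = (15*(-4) - 31)*(132 + 22*I*√2) = (-60 - 31)*(132 + 22*I*√2) = -91*(132 + 22*I*√2) = -12012 - 2002*I*√2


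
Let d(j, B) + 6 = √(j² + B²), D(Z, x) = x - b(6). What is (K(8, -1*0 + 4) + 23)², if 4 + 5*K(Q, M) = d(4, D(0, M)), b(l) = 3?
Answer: (105 + √17)²/25 ≈ 476.31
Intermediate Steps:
D(Z, x) = -3 + x (D(Z, x) = x - 1*3 = x - 3 = -3 + x)
d(j, B) = -6 + √(B² + j²) (d(j, B) = -6 + √(j² + B²) = -6 + √(B² + j²))
K(Q, M) = -2 + √(16 + (-3 + M)²)/5 (K(Q, M) = -⅘ + (-6 + √((-3 + M)² + 4²))/5 = -⅘ + (-6 + √((-3 + M)² + 16))/5 = -⅘ + (-6 + √(16 + (-3 + M)²))/5 = -⅘ + (-6/5 + √(16 + (-3 + M)²)/5) = -2 + √(16 + (-3 + M)²)/5)
(K(8, -1*0 + 4) + 23)² = ((-2 + √(16 + (-3 + (-1*0 + 4))²)/5) + 23)² = ((-2 + √(16 + (-3 + (0 + 4))²)/5) + 23)² = ((-2 + √(16 + (-3 + 4)²)/5) + 23)² = ((-2 + √(16 + 1²)/5) + 23)² = ((-2 + √(16 + 1)/5) + 23)² = ((-2 + √17/5) + 23)² = (21 + √17/5)²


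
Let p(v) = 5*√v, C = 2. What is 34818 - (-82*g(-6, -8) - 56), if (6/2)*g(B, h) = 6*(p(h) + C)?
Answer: 35202 + 1640*I*√2 ≈ 35202.0 + 2319.3*I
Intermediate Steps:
g(B, h) = 4 + 10*√h (g(B, h) = (6*(5*√h + 2))/3 = (6*(2 + 5*√h))/3 = (12 + 30*√h)/3 = 4 + 10*√h)
34818 - (-82*g(-6, -8) - 56) = 34818 - (-82*(4 + 10*√(-8)) - 56) = 34818 - (-82*(4 + 10*(2*I*√2)) - 56) = 34818 - (-82*(4 + 20*I*√2) - 56) = 34818 - ((-328 - 1640*I*√2) - 56) = 34818 - (-384 - 1640*I*√2) = 34818 + (384 + 1640*I*√2) = 35202 + 1640*I*√2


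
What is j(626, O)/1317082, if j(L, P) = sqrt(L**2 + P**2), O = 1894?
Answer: sqrt(994778)/658541 ≈ 0.0015145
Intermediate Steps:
j(626, O)/1317082 = sqrt(626**2 + 1894**2)/1317082 = sqrt(391876 + 3587236)*(1/1317082) = sqrt(3979112)*(1/1317082) = (2*sqrt(994778))*(1/1317082) = sqrt(994778)/658541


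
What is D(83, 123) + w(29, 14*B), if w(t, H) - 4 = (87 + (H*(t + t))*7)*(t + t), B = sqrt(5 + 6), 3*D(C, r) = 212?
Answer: 15362/3 + 329672*sqrt(11) ≈ 1.0985e+6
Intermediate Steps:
D(C, r) = 212/3 (D(C, r) = (1/3)*212 = 212/3)
B = sqrt(11) ≈ 3.3166
w(t, H) = 4 + 2*t*(87 + 14*H*t) (w(t, H) = 4 + (87 + (H*(t + t))*7)*(t + t) = 4 + (87 + (H*(2*t))*7)*(2*t) = 4 + (87 + (2*H*t)*7)*(2*t) = 4 + (87 + 14*H*t)*(2*t) = 4 + 2*t*(87 + 14*H*t))
D(83, 123) + w(29, 14*B) = 212/3 + (4 + 174*29 + 28*(14*sqrt(11))*29**2) = 212/3 + (4 + 5046 + 28*(14*sqrt(11))*841) = 212/3 + (4 + 5046 + 329672*sqrt(11)) = 212/3 + (5050 + 329672*sqrt(11)) = 15362/3 + 329672*sqrt(11)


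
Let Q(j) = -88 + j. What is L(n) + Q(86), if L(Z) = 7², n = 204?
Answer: 47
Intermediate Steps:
L(Z) = 49
L(n) + Q(86) = 49 + (-88 + 86) = 49 - 2 = 47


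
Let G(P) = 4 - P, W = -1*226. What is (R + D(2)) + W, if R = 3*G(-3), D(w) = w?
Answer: -203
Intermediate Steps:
W = -226
R = 21 (R = 3*(4 - 1*(-3)) = 3*(4 + 3) = 3*7 = 21)
(R + D(2)) + W = (21 + 2) - 226 = 23 - 226 = -203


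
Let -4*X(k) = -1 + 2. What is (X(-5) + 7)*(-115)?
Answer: -3105/4 ≈ -776.25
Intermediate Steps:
X(k) = -1/4 (X(k) = -(-1 + 2)/4 = -1/4*1 = -1/4)
(X(-5) + 7)*(-115) = (-1/4 + 7)*(-115) = (27/4)*(-115) = -3105/4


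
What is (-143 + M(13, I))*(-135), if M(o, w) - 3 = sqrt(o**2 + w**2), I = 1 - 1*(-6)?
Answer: 18900 - 135*sqrt(218) ≈ 16907.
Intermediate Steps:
I = 7 (I = 1 + 6 = 7)
M(o, w) = 3 + sqrt(o**2 + w**2)
(-143 + M(13, I))*(-135) = (-143 + (3 + sqrt(13**2 + 7**2)))*(-135) = (-143 + (3 + sqrt(169 + 49)))*(-135) = (-143 + (3 + sqrt(218)))*(-135) = (-140 + sqrt(218))*(-135) = 18900 - 135*sqrt(218)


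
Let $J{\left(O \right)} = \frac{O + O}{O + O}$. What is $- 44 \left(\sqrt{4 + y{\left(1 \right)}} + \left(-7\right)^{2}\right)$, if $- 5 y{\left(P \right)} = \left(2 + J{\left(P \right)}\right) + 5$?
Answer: $-2156 - \frac{88 \sqrt{15}}{5} \approx -2224.2$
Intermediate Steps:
$J{\left(O \right)} = 1$ ($J{\left(O \right)} = \frac{2 O}{2 O} = 2 O \frac{1}{2 O} = 1$)
$y{\left(P \right)} = - \frac{8}{5}$ ($y{\left(P \right)} = - \frac{\left(2 + 1\right) + 5}{5} = - \frac{3 + 5}{5} = \left(- \frac{1}{5}\right) 8 = - \frac{8}{5}$)
$- 44 \left(\sqrt{4 + y{\left(1 \right)}} + \left(-7\right)^{2}\right) = - 44 \left(\sqrt{4 - \frac{8}{5}} + \left(-7\right)^{2}\right) = - 44 \left(\sqrt{\frac{12}{5}} + 49\right) = - 44 \left(\frac{2 \sqrt{15}}{5} + 49\right) = - 44 \left(49 + \frac{2 \sqrt{15}}{5}\right) = -2156 - \frac{88 \sqrt{15}}{5}$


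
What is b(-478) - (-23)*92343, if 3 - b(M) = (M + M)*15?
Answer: 2138232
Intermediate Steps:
b(M) = 3 - 30*M (b(M) = 3 - (M + M)*15 = 3 - 2*M*15 = 3 - 30*M)
b(-478) - (-23)*92343 = (3 - 30*(-478)) - (-23)*92343 = (3 + 14340) - 1*(-2123889) = 14343 + 2123889 = 2138232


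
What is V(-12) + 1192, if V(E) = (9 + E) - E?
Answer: 1201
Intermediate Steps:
V(E) = 9
V(-12) + 1192 = 9 + 1192 = 1201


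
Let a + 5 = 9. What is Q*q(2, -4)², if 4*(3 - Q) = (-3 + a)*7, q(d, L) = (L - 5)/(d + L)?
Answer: 405/16 ≈ 25.313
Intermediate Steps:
a = 4 (a = -5 + 9 = 4)
q(d, L) = (-5 + L)/(L + d)
Q = 5/4 (Q = 3 - (-3 + 4)*7/4 = 3 - 7/4 = 5/4 ≈ 1.2500)
Q*q(2, -4)² = 5*((-5 - 4)/(-4 + 2))²/4 = 5*(-9/(-2))²/4 = 5*(-½*(-9))²/4 = 5*(9/2)²/4 = (5/4)*(81/4) = 405/16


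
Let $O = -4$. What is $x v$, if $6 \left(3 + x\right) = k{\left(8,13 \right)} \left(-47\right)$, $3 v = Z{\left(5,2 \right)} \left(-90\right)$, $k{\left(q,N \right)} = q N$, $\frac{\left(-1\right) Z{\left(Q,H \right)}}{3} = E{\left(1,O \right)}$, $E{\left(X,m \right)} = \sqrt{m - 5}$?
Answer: $- 220770 i \approx - 2.2077 \cdot 10^{5} i$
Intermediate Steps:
$E{\left(X,m \right)} = \sqrt{-5 + m}$
$Z{\left(Q,H \right)} = - 9 i$ ($Z{\left(Q,H \right)} = - 3 \sqrt{-5 - 4} = - 3 \sqrt{-9} = - 3 \cdot 3 i = - 9 i$)
$k{\left(q,N \right)} = N q$
$v = 270 i$ ($v = \frac{- 9 i \left(-90\right)}{3} = \frac{810 i}{3} = 270 i \approx 270.0 i$)
$x = - \frac{2453}{3}$ ($x = -3 + \frac{13 \cdot 8 \left(-47\right)}{6} = -3 + \frac{104 \left(-47\right)}{6} = -3 + \frac{1}{6} \left(-4888\right) = -3 - \frac{2444}{3} = - \frac{2453}{3} \approx -817.67$)
$x v = - \frac{2453 \cdot 270 i}{3} = - 220770 i$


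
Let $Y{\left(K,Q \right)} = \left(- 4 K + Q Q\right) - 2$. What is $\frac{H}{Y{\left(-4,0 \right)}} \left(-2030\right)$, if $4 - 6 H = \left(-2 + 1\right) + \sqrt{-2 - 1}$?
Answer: $- \frac{725}{6} + \frac{145 i \sqrt{3}}{6} \approx -120.83 + 41.858 i$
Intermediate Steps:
$H = \frac{5}{6} - \frac{i \sqrt{3}}{6}$ ($H = \frac{2}{3} - \frac{\left(-2 + 1\right) + \sqrt{-2 - 1}}{6} = \frac{2}{3} - \frac{-1 + \sqrt{-3}}{6} = \frac{2}{3} - \frac{-1 + i \sqrt{3}}{6} = \frac{2}{3} + \left(\frac{1}{6} - \frac{i \sqrt{3}}{6}\right) = \frac{5}{6} - \frac{i \sqrt{3}}{6} \approx 0.83333 - 0.28868 i$)
$Y{\left(K,Q \right)} = -2 + Q^{2} - 4 K$ ($Y{\left(K,Q \right)} = \left(- 4 K + Q^{2}\right) - 2 = \left(Q^{2} - 4 K\right) - 2 = -2 + Q^{2} - 4 K$)
$\frac{H}{Y{\left(-4,0 \right)}} \left(-2030\right) = \frac{\frac{5}{6} - \frac{i \sqrt{3}}{6}}{-2 + 0^{2} - -16} \left(-2030\right) = \frac{\frac{5}{6} - \frac{i \sqrt{3}}{6}}{-2 + 0 + 16} \left(-2030\right) = \frac{\frac{5}{6} - \frac{i \sqrt{3}}{6}}{14} \left(-2030\right) = \left(\frac{5}{6} - \frac{i \sqrt{3}}{6}\right) \frac{1}{14} \left(-2030\right) = \left(\frac{5}{84} - \frac{i \sqrt{3}}{84}\right) \left(-2030\right) = - \frac{725}{6} + \frac{145 i \sqrt{3}}{6}$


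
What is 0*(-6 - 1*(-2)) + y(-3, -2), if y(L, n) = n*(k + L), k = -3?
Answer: 12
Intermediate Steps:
y(L, n) = n*(-3 + L)
0*(-6 - 1*(-2)) + y(-3, -2) = 0*(-6 - 1*(-2)) - 2*(-3 - 3) = 0*(-6 + 2) - 2*(-6) = 0*(-4) + 12 = 0 + 12 = 12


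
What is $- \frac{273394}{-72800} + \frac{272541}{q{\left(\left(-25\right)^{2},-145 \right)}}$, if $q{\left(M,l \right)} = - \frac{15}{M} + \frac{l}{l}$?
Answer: $\frac{620039113517}{2220400} \approx 2.7925 \cdot 10^{5}$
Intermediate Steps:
$q{\left(M,l \right)} = 1 - \frac{15}{M}$ ($q{\left(M,l \right)} = - \frac{15}{M} + 1 = 1 - \frac{15}{M}$)
$- \frac{273394}{-72800} + \frac{272541}{q{\left(\left(-25\right)^{2},-145 \right)}} = - \frac{273394}{-72800} + \frac{272541}{\frac{1}{\left(-25\right)^{2}} \left(-15 + \left(-25\right)^{2}\right)} = \left(-273394\right) \left(- \frac{1}{72800}\right) + \frac{272541}{\frac{1}{625} \left(-15 + 625\right)} = \frac{136697}{36400} + \frac{272541}{\frac{1}{625} \cdot 610} = \frac{136697}{36400} + \frac{272541}{\frac{122}{125}} = \frac{136697}{36400} + 272541 \cdot \frac{125}{122} = \frac{136697}{36400} + \frac{34067625}{122} = \frac{620039113517}{2220400}$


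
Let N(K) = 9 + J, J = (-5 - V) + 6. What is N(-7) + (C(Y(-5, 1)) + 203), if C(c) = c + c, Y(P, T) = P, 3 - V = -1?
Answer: 199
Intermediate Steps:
V = 4 (V = 3 - 1*(-1) = 3 + 1 = 4)
C(c) = 2*c
J = -3 (J = (-5 - 1*4) + 6 = (-5 - 4) + 6 = -9 + 6 = -3)
N(K) = 6 (N(K) = 9 - 3 = 6)
N(-7) + (C(Y(-5, 1)) + 203) = 6 + (2*(-5) + 203) = 6 + (-10 + 203) = 6 + 193 = 199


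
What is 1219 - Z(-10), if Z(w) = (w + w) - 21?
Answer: 1260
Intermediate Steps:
Z(w) = -21 + 2*w (Z(w) = 2*w - 21 = -21 + 2*w)
1219 - Z(-10) = 1219 - (-21 + 2*(-10)) = 1219 - (-21 - 20) = 1219 - 1*(-41) = 1219 + 41 = 1260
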